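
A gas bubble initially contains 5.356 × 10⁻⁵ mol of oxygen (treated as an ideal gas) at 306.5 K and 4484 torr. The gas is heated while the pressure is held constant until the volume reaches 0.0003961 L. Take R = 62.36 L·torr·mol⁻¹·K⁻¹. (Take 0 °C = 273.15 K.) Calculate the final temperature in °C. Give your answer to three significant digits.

T₂ ≈ 259 °C

From PV = nRT: V₁ = nRT₁/P₁ = 0.0002283 L.
Isobaric, so V/T is constant: P₂ = P₁; T₂ = T₁·(V₂/V₁) = 531.8 K.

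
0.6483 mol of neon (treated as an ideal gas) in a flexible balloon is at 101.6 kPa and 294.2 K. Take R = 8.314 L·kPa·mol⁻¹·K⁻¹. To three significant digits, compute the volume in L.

V ≈ 15.6 L

PV = nRT ⇒ V = nRT/P = (0.6483 × 8.314 × 294.2) / 101.6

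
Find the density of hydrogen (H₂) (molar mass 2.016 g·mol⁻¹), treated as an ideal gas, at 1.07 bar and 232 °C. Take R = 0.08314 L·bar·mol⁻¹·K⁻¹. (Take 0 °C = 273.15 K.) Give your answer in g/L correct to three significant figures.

ρ = PM/(RT) = (1.07 × 2.016) / (0.08314 × 505.1)

ρ ≈ 0.0514 g/L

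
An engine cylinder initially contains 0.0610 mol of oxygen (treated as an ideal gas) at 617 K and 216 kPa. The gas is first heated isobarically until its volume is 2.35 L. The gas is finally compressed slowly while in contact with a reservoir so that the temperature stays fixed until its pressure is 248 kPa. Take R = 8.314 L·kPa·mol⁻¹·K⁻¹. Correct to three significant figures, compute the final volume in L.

V₃ ≈ 2.05 L

From PV = nRT: V₁ = nRT₁/P₁ = 1.449 L.
Isobaric, so V/T is constant: P₂ = P₁; T₂ = T₁·(V₂/V₁) = 1001 K.
Isothermal, so P V is constant: T₃ = T₂; V₃ = V₂·(P₂/P₃) = 2.047 L.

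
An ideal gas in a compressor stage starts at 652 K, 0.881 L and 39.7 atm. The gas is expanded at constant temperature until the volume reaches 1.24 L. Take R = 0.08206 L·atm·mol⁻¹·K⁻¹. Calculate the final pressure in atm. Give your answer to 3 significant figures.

P₂ ≈ 28.2 atm

T constant ⇒ Boyle's law P V = const: T₂ = T₁; P₂ = P₁·(V₁/V₂) = 28.21 atm.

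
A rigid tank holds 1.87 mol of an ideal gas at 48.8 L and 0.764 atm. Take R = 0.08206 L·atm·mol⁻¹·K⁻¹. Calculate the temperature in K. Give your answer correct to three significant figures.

PV = nRT ⇒ T = PV/(nR) = (0.764 × 48.8) / (1.87 × 0.08206)

T ≈ 243 K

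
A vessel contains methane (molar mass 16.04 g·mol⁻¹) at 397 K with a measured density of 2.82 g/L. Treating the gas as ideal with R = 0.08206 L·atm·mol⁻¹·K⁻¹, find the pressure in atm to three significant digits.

ρ = PM/(RT) ⇒ P = ρRT/M = (2.82 × 0.08206 × 397.0) / 16.04

P ≈ 5.73 atm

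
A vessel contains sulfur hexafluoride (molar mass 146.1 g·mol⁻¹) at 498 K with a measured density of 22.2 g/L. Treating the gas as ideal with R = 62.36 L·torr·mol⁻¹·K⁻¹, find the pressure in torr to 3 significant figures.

ρ = PM/(RT) ⇒ P = ρRT/M = (22.2 × 62.36 × 498.0) / 146.1

P ≈ 4.72e+03 torr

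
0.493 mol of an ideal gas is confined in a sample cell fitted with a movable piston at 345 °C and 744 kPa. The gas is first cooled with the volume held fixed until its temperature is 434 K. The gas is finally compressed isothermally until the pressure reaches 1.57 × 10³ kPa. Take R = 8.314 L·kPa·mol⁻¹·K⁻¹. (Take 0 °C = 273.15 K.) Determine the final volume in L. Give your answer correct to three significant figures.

V₃ ≈ 1.13 L

Convert: T₁ = 618.1 K.
From PV = nRT: V₁ = nRT₁/P₁ = 3.405 L.
V constant ⇒ P ∝ T: V₂ = V₁; P₂ = P₁·(T₂/T₁) = 522.4 kPa.
T constant ⇒ Boyle's law P V = const: T₃ = T₂; V₃ = V₂·(P₂/P₃) = 1.133 L.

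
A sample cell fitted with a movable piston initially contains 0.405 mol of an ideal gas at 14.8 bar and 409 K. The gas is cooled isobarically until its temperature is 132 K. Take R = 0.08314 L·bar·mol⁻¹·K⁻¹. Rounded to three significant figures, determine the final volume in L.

From PV = nRT: V₁ = nRT₁/P₁ = 0.9305 L.
Isobaric, so V/T is constant: P₂ = P₁; V₂ = V₁·(T₂/T₁) = 0.3003 L.

V₂ ≈ 0.300 L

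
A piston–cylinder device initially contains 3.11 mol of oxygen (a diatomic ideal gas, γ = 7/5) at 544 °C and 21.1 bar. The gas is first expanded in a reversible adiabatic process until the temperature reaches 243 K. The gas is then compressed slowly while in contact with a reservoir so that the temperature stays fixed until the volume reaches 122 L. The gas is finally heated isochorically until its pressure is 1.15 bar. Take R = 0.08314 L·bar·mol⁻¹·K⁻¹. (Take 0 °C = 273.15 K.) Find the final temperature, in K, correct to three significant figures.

Convert: T₁ = 817.1 K.
From PV = nRT: V₁ = nRT₁/P₁ = 10.01 L.
Adiabatic (γ = 7/5), T V^(γ−1) and P V^γ constant: P₂ = P₁·(T₂/T₁)^(γ/(γ−1)) = 0.3026 bar; V₂ = V₁·(T₁/T₂)^(1/(γ−1)) = 207.6 L.
Isothermal, so P V is constant: T₃ = T₂; P₃ = P₂·(V₂/V₃) = 0.5150 bar.
Isochoric, so P/T is constant: V₄ = V₃; T₄ = T₃·(P₄/P₃) = 542.6 K.

T₄ ≈ 543 K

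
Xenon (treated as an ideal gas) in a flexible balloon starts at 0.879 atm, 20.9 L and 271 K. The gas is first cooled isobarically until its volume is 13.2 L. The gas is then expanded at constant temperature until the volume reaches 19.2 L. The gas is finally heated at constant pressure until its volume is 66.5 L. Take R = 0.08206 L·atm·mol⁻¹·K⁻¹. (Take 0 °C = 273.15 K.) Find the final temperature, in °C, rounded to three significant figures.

P constant ⇒ V ∝ T: P₂ = P₁; T₂ = T₁·(V₂/V₁) = 171.2 K.
T constant ⇒ Boyle's law P V = const: T₃ = T₂; P₃ = P₂·(V₂/V₃) = 0.6043 atm.
P constant ⇒ V ∝ T: P₄ = P₃; T₄ = T₃·(V₄/V₃) = 592.8 K.

T₄ ≈ 320 °C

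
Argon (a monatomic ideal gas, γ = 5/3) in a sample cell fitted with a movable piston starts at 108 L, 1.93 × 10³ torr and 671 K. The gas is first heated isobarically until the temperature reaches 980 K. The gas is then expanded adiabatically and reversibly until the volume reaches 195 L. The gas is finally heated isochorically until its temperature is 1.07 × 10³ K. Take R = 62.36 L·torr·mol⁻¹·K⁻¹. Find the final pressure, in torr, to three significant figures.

P₄ ≈ 1.70e+03 torr

P constant ⇒ V ∝ T: P₂ = P₁; V₂ = V₁·(T₂/T₁) = 157.7 L.
Reversible adiabatic, γ = 5/3: T₃ = T₂·(V₂/V₃)^(γ−1) = 850.8 K; P₃ = P₂·(V₂/V₃)^γ = 1355 torr.
Isochoric, so P/T is constant: V₄ = V₃; P₄ = P₃·(T₄/T₃) = 1705 torr.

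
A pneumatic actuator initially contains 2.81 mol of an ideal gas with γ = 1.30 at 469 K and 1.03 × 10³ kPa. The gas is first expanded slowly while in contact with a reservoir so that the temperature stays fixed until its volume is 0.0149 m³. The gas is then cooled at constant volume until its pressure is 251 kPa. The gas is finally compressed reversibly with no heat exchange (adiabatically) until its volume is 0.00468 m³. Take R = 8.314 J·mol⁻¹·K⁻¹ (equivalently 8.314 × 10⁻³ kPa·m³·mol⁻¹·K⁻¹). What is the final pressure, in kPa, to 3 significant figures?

P₄ ≈ 1.13e+03 kPa

From PV = nRT: V₁ = nRT₁/P₁ = 0.01064 m³.
T constant ⇒ Boyle's law P V = const: T₂ = T₁; P₂ = P₁·(V₁/V₂) = 735.4 kPa.
V constant ⇒ P ∝ T: V₃ = V₂; T₃ = T₂·(P₃/P₂) = 160.1 K.
Reversible adiabatic, γ = 1.30: T₄ = T₃·(V₃/V₄)^(γ−1) = 226.6 K; P₄ = P₃·(V₃/V₄)^γ = 1131 kPa.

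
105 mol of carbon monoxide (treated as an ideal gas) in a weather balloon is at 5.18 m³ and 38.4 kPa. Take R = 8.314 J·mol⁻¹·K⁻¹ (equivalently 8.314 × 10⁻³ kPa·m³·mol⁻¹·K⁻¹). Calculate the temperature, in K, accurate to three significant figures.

PV = nRT ⇒ T = PV/(nR) = (38.4 × 5.18) / (105 × 8.314 × 10⁻³)

T ≈ 228 K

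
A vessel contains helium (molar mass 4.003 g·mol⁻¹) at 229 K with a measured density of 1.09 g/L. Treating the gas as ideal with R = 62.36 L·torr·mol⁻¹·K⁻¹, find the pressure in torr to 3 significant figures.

ρ = PM/(RT) ⇒ P = ρRT/M = (1.09 × 62.36 × 229.0) / 4.003

P ≈ 3.89e+03 torr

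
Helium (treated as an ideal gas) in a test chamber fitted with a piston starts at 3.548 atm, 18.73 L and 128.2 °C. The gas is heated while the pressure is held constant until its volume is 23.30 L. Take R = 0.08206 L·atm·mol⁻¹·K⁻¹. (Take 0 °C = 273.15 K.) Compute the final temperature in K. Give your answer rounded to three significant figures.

T₂ ≈ 499 K

Convert: T₁ = 401.3 K.
P constant ⇒ V ∝ T: P₂ = P₁; T₂ = T₁·(V₂/V₁) = 499.3 K.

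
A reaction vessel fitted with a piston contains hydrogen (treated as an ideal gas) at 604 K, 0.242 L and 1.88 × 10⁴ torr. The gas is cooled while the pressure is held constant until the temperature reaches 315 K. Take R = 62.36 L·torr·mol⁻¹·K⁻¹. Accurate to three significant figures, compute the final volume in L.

P constant ⇒ V ∝ T: P₂ = P₁; V₂ = V₁·(T₂/T₁) = 0.1262 L.

V₂ ≈ 0.126 L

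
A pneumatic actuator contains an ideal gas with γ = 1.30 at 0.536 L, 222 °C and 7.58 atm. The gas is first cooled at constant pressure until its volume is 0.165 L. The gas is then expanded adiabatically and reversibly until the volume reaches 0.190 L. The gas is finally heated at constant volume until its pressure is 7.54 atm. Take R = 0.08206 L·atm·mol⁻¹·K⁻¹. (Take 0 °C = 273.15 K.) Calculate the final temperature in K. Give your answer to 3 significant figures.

T₄ ≈ 175 K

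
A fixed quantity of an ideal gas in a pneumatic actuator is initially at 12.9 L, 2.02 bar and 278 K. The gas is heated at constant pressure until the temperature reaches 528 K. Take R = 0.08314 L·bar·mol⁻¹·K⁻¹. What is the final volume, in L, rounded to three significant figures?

Isobaric, so V/T is constant: P₂ = P₁; V₂ = V₁·(T₂/T₁) = 24.50 L.

V₂ ≈ 24.5 L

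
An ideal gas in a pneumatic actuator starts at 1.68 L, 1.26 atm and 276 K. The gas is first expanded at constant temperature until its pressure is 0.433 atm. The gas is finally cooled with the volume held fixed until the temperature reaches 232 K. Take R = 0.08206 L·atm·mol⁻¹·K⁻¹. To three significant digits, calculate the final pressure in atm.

Isothermal, so P V is constant: T₂ = T₁; V₂ = V₁·(P₁/P₂) = 4.889 L.
V constant ⇒ P ∝ T: V₃ = V₂; P₃ = P₂·(T₃/T₂) = 0.3640 atm.

P₃ ≈ 0.364 atm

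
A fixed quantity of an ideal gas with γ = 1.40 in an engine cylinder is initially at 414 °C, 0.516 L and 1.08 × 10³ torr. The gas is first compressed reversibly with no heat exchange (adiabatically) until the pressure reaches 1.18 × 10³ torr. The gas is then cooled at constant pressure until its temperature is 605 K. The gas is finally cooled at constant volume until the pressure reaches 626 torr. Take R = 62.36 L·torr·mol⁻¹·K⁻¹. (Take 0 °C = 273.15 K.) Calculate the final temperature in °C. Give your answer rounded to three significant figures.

T₄ ≈ 47.8 °C

Convert: T₁ = 687.1 K.
Reversible adiabatic, γ = 1.40: T₂ = T₁·(P₂/P₁)^((γ−1)/γ) = 704.8 K; V₂ = V₁·(P₁/P₂)^(1/γ) = 0.4844 L.
Isobaric, so V/T is constant: P₃ = P₂; V₃ = V₂·(T₃/T₂) = 0.4158 L.
Isochoric, so P/T is constant: V₄ = V₃; T₄ = T₃·(P₄/P₃) = 321.0 K.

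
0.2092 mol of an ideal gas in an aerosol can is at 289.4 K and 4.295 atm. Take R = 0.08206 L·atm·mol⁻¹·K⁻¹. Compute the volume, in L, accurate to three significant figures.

V ≈ 1.16 L

PV = nRT ⇒ V = nRT/P = (0.2092 × 0.08206 × 289.4) / 4.295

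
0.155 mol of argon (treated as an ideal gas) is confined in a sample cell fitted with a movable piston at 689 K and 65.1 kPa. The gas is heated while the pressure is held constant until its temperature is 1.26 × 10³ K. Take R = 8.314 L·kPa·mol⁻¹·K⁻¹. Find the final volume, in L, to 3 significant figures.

V₂ ≈ 24.9 L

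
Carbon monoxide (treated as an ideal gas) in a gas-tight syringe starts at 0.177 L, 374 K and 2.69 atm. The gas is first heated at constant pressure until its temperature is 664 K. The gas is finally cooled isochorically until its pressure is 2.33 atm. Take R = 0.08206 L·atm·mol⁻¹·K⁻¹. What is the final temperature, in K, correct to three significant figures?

Isobaric, so V/T is constant: P₂ = P₁; V₂ = V₁·(T₂/T₁) = 0.3142 L.
V constant ⇒ P ∝ T: V₃ = V₂; T₃ = T₂·(P₃/P₂) = 575.1 K.

T₃ ≈ 575 K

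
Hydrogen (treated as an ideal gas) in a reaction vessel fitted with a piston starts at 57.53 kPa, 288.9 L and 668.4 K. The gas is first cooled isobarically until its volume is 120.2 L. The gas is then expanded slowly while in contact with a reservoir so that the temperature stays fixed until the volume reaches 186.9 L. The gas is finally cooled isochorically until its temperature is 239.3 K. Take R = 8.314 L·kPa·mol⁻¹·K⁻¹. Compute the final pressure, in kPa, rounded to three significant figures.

Isobaric, so V/T is constant: P₂ = P₁; T₂ = T₁·(V₂/V₁) = 278.1 K.
Isothermal, so P V is constant: T₃ = T₂; P₃ = P₂·(V₂/V₃) = 37.00 kPa.
V constant ⇒ P ∝ T: V₄ = V₃; P₄ = P₃·(T₄/T₃) = 31.84 kPa.

P₄ ≈ 31.8 kPa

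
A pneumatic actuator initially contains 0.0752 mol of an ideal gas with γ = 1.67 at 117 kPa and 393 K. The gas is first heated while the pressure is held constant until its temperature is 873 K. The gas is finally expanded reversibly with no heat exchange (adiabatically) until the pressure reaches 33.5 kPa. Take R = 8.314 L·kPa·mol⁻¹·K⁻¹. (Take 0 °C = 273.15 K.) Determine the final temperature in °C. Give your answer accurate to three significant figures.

T₃ ≈ 255 °C

From PV = nRT: V₁ = nRT₁/P₁ = 2.100 L.
P constant ⇒ V ∝ T: P₂ = P₁; V₂ = V₁·(T₂/T₁) = 4.665 L.
Adiabatic (γ = 1.67), T V^(γ−1) and P V^γ constant: T₃ = T₂·(P₃/P₂)^((γ−1)/γ) = 528.6 K; V₃ = V₂·(P₂/P₃)^(1/γ) = 9.865 L.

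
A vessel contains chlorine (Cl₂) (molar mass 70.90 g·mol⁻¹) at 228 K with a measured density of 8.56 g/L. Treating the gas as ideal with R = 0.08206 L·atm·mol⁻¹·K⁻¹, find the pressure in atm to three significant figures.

ρ = PM/(RT) ⇒ P = ρRT/M = (8.56 × 0.08206 × 228.0) / 70.90

P ≈ 2.26 atm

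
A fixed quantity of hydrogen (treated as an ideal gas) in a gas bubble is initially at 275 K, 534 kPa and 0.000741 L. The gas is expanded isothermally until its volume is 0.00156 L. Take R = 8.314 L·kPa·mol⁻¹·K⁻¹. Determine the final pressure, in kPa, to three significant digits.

P₂ ≈ 254 kPa

Isothermal, so P V is constant: T₂ = T₁; P₂ = P₁·(V₁/V₂) = 253.7 kPa.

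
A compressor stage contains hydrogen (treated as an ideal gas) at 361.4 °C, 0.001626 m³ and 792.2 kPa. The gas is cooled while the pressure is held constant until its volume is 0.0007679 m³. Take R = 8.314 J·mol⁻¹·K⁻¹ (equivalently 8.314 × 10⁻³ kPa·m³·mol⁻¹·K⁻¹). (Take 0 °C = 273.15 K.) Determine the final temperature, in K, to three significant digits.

T₂ ≈ 300 K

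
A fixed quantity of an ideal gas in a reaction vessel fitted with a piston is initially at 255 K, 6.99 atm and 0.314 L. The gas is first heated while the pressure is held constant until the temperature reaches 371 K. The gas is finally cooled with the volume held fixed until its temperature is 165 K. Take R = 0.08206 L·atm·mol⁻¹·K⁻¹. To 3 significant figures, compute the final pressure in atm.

Isobaric, so V/T is constant: P₂ = P₁; V₂ = V₁·(T₂/T₁) = 0.4568 L.
Isochoric, so P/T is constant: V₃ = V₂; P₃ = P₂·(T₃/T₂) = 3.109 atm.

P₃ ≈ 3.11 atm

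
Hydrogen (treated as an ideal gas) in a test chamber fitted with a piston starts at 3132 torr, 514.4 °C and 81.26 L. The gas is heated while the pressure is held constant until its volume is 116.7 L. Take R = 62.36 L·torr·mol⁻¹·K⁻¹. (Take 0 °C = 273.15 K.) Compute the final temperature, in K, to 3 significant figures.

Convert: T₁ = 787.5 K.
Isobaric, so V/T is constant: P₂ = P₁; T₂ = T₁·(V₂/V₁) = 1131 K.

T₂ ≈ 1.13e+03 K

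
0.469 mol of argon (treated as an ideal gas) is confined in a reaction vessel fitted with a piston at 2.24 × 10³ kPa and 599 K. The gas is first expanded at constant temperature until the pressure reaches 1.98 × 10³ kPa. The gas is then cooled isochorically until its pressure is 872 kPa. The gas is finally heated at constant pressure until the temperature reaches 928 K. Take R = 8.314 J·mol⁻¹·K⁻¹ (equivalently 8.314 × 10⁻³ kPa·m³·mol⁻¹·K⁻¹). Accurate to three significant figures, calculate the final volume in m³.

From PV = nRT: V₁ = nRT₁/P₁ = 0.001043 m³.
T constant ⇒ Boyle's law P V = const: T₂ = T₁; V₂ = V₁·(P₁/P₂) = 0.001180 m³.
Isochoric, so P/T is constant: V₃ = V₂; T₃ = T₂·(P₃/P₂) = 263.8 K.
Isobaric, so V/T is constant: P₄ = P₃; V₄ = V₃·(T₄/T₃) = 0.004150 m³.

V₄ ≈ 0.00415 m³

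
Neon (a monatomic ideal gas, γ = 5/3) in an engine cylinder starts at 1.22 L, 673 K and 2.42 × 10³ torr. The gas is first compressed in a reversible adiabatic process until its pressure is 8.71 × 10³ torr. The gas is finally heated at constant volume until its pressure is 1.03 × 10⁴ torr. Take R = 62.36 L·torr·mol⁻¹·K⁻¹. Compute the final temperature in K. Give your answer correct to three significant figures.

Reversible adiabatic, γ = 5/3: T₂ = T₁·(P₂/P₁)^((γ−1)/γ) = 1123 K; V₂ = V₁·(P₁/P₂)^(1/γ) = 0.5658 L.
V constant ⇒ P ∝ T: V₃ = V₂; T₃ = T₂·(P₃/P₂) = 1328 K.

T₃ ≈ 1.33e+03 K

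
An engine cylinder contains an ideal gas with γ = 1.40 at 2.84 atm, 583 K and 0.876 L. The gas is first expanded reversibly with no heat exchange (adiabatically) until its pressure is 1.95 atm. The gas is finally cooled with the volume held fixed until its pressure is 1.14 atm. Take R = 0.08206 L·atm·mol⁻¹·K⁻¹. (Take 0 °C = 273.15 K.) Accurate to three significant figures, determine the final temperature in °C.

T₃ ≈ 33.0 °C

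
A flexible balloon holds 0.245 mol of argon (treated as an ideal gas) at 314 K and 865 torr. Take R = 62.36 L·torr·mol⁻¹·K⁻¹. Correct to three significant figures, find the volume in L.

V ≈ 5.55 L

PV = nRT ⇒ V = nRT/P = (0.245 × 62.36 × 314) / 865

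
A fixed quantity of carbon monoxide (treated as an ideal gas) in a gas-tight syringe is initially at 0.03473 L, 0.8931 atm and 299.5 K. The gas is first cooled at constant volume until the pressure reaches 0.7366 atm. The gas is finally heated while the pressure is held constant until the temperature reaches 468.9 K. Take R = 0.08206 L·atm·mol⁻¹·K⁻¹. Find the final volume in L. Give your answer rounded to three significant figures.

Isochoric, so P/T is constant: V₂ = V₁; T₂ = T₁·(P₂/P₁) = 247.0 K.
P constant ⇒ V ∝ T: P₃ = P₂; V₃ = V₂·(T₃/T₂) = 0.06593 L.

V₃ ≈ 0.0659 L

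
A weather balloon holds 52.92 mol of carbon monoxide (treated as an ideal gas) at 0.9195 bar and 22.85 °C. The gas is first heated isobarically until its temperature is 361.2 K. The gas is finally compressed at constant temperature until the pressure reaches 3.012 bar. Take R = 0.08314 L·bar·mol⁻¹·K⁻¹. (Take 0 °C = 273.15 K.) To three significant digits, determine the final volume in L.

Convert: T₁ = 296.0 K.
From PV = nRT: V₁ = nRT₁/P₁ = 1416 L.
Isobaric, so V/T is constant: P₂ = P₁; V₂ = V₁·(T₂/T₁) = 1728 L.
T constant ⇒ Boyle's law P V = const: T₃ = T₂; V₃ = V₂·(P₂/P₃) = 527.6 L.

V₃ ≈ 528 L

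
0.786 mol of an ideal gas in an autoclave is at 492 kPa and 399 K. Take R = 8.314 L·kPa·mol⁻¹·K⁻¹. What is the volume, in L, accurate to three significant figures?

PV = nRT ⇒ V = nRT/P = (0.786 × 8.314 × 399) / 492

V ≈ 5.30 L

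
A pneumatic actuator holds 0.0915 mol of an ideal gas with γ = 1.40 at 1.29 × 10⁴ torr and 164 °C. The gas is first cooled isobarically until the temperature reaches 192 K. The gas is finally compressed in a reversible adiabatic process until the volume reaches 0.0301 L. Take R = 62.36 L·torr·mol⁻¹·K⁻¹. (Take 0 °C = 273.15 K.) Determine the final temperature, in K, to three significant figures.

T₃ ≈ 291 K

Convert: T₁ = 437.1 K.
From PV = nRT: V₁ = nRT₁/P₁ = 0.1934 L.
P constant ⇒ V ∝ T: P₂ = P₁; V₂ = V₁·(T₂/T₁) = 0.08493 L.
Adiabatic (γ = 1.40), T V^(γ−1) and P V^γ constant: T₃ = T₂·(V₂/V₃)^(γ−1) = 290.7 K; P₃ = P₂·(V₂/V₃)^γ = 5.511e+04 torr.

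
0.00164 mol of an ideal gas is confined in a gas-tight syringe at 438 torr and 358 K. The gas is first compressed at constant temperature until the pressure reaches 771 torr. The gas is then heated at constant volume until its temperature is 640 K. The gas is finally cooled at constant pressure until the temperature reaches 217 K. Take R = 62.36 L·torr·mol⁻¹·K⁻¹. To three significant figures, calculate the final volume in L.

V₄ ≈ 0.0161 L

From PV = nRT: V₁ = nRT₁/P₁ = 0.08359 L.
Isothermal, so P V is constant: T₂ = T₁; V₂ = V₁·(P₁/P₂) = 0.04749 L.
V constant ⇒ P ∝ T: V₃ = V₂; P₃ = P₂·(T₃/T₂) = 1378 torr.
P constant ⇒ V ∝ T: P₄ = P₃; V₄ = V₃·(T₄/T₃) = 0.01610 L.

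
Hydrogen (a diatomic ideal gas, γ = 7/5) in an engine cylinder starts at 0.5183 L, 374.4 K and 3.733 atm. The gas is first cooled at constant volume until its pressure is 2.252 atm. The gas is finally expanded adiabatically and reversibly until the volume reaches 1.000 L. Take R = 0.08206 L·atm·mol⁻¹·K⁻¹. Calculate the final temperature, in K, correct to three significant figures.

T₃ ≈ 174 K

V constant ⇒ P ∝ T: V₂ = V₁; T₂ = T₁·(P₂/P₁) = 225.9 K.
Adiabatic (γ = 7/5), T V^(γ−1) and P V^γ constant: T₃ = T₂·(V₂/V₃)^(γ−1) = 173.7 K; P₃ = P₂·(V₂/V₃)^γ = 0.8974 atm.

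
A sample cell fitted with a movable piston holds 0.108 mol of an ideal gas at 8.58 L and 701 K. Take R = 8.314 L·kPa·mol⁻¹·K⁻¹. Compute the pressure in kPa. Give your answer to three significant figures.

P ≈ 73.4 kPa

PV = nRT ⇒ P = nRT/V = (0.108 × 8.314 × 701) / 8.58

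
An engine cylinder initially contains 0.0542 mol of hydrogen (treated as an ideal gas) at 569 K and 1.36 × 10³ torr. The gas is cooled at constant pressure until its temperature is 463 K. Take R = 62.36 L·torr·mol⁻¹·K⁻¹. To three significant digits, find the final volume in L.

From PV = nRT: V₁ = nRT₁/P₁ = 1.414 L.
P constant ⇒ V ∝ T: P₂ = P₁; V₂ = V₁·(T₂/T₁) = 1.151 L.

V₂ ≈ 1.15 L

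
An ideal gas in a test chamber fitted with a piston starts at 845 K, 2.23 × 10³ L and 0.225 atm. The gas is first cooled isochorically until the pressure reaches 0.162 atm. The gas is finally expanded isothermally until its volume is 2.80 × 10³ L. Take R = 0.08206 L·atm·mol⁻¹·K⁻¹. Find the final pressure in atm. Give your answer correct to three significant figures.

V constant ⇒ P ∝ T: V₂ = V₁; T₂ = T₁·(P₂/P₁) = 608.4 K.
Isothermal, so P V is constant: T₃ = T₂; P₃ = P₂·(V₂/V₃) = 0.1290 atm.

P₃ ≈ 0.129 atm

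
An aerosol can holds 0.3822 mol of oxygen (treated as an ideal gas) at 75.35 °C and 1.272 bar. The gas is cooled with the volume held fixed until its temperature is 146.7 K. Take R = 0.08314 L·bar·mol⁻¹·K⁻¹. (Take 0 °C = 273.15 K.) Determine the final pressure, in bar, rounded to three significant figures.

Convert: T₁ = 348.5 K.
From PV = nRT: V₁ = nRT₁/P₁ = 8.706 L.
Isochoric, so P/T is constant: V₂ = V₁; P₂ = P₁·(T₂/T₁) = 0.5354 bar.

P₂ ≈ 0.535 bar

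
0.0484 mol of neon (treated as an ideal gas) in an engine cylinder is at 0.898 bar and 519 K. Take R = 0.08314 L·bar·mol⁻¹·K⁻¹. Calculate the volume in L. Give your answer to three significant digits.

PV = nRT ⇒ V = nRT/P = (0.0484 × 0.08314 × 519) / 0.898

V ≈ 2.33 L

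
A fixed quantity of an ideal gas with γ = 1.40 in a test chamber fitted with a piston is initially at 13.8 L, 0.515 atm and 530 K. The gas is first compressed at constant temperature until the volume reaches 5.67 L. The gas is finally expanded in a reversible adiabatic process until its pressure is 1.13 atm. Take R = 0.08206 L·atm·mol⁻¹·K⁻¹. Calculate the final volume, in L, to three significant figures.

Isothermal, so P V is constant: T₂ = T₁; P₂ = P₁·(V₁/V₂) = 1.253 atm.
Adiabatic (γ = 1.40), T V^(γ−1) and P V^γ constant: T₃ = T₂·(P₃/P₂)^((γ−1)/γ) = 514.5 K; V₃ = V₂·(P₂/P₃)^(1/γ) = 6.106 L.

V₃ ≈ 6.11 L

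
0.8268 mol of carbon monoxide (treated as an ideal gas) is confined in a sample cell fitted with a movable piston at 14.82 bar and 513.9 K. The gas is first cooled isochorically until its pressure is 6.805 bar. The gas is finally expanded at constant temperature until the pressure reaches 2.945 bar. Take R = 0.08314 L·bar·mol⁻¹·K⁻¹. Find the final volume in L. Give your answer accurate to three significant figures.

V₃ ≈ 5.51 L

From PV = nRT: V₁ = nRT₁/P₁ = 2.384 L.
Isochoric, so P/T is constant: V₂ = V₁; T₂ = T₁·(P₂/P₁) = 236.0 K.
T constant ⇒ Boyle's law P V = const: T₃ = T₂; V₃ = V₂·(P₂/P₃) = 5.508 L.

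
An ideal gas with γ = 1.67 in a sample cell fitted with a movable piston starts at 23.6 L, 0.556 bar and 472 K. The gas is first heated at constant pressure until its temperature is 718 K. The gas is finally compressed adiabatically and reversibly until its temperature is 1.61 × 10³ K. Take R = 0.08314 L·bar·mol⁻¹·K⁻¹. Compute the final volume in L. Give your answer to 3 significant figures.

Isobaric, so V/T is constant: P₂ = P₁; V₂ = V₁·(T₂/T₁) = 35.90 L.
Reversible adiabatic, γ = 1.67: P₃ = P₂·(T₃/T₂)^(γ/(γ−1)) = 4.161 bar; V₃ = V₂·(T₂/T₃)^(1/(γ−1)) = 10.76 L.

V₃ ≈ 10.8 L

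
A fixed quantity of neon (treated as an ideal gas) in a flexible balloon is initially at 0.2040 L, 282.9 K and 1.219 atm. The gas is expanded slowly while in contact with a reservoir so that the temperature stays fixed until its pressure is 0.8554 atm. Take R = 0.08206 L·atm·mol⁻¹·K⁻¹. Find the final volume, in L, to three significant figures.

V₂ ≈ 0.291 L

Isothermal, so P V is constant: T₂ = T₁; V₂ = V₁·(P₁/P₂) = 0.2907 L.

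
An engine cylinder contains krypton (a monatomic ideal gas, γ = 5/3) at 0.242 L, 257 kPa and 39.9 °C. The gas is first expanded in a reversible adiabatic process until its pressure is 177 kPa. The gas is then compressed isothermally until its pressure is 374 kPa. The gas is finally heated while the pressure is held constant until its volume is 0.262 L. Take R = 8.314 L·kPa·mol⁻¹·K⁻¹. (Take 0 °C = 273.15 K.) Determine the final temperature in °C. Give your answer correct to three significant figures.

T₄ ≈ 220 °C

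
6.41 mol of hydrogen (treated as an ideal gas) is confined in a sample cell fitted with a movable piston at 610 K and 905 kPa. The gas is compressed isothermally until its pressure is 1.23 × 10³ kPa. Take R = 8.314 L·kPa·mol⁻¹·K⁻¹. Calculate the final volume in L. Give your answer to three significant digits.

From PV = nRT: V₁ = nRT₁/P₁ = 35.92 L.
T constant ⇒ Boyle's law P V = const: T₂ = T₁; V₂ = V₁·(P₁/P₂) = 26.43 L.

V₂ ≈ 26.4 L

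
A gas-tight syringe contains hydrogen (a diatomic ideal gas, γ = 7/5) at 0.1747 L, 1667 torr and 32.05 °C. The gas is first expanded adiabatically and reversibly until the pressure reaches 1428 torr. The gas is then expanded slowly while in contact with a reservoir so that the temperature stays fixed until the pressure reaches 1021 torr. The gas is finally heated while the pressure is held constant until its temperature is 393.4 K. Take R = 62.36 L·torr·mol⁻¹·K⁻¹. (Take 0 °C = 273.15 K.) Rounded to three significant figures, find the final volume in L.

V₄ ≈ 0.368 L

Convert: T₁ = 305.2 K.
Reversible adiabatic, γ = 7/5: T₂ = T₁·(P₂/P₁)^((γ−1)/γ) = 292.0 K; V₂ = V₁·(P₁/P₂)^(1/γ) = 0.1951 L.
T constant ⇒ Boyle's law P V = const: T₃ = T₂; V₃ = V₂·(P₂/P₃) = 0.2729 L.
Isobaric, so V/T is constant: P₄ = P₃; V₄ = V₃·(T₄/T₃) = 0.3677 L.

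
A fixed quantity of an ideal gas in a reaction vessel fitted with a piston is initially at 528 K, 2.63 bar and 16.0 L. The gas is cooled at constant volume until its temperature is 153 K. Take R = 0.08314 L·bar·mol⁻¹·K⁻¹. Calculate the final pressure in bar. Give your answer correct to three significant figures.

Isochoric, so P/T is constant: V₂ = V₁; P₂ = P₁·(T₂/T₁) = 0.7621 bar.

P₂ ≈ 0.762 bar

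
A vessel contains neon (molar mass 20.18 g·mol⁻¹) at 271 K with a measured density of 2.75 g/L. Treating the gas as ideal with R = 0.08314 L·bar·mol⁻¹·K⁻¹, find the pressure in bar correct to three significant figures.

P ≈ 3.07 bar

ρ = PM/(RT) ⇒ P = ρRT/M = (2.75 × 0.08314 × 271.0) / 20.18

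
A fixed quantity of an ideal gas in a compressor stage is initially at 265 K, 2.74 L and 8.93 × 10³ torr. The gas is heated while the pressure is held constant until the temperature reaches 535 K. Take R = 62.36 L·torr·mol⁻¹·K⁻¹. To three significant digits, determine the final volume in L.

Isobaric, so V/T is constant: P₂ = P₁; V₂ = V₁·(T₂/T₁) = 5.532 L.

V₂ ≈ 5.53 L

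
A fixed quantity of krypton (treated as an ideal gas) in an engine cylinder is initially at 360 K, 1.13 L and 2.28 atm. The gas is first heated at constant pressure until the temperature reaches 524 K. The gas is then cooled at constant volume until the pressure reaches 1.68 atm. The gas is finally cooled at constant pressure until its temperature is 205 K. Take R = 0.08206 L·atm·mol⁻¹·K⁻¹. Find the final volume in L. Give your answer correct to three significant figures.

V₄ ≈ 0.873 L

P constant ⇒ V ∝ T: P₂ = P₁; V₂ = V₁·(T₂/T₁) = 1.645 L.
Isochoric, so P/T is constant: V₃ = V₂; T₃ = T₂·(P₃/P₂) = 386.1 K.
Isobaric, so V/T is constant: P₄ = P₃; V₄ = V₃·(T₄/T₃) = 0.8733 L.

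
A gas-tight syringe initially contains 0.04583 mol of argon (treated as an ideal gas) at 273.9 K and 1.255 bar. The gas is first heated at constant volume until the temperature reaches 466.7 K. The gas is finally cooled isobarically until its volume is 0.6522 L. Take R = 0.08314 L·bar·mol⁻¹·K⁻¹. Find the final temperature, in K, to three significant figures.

T₃ ≈ 366 K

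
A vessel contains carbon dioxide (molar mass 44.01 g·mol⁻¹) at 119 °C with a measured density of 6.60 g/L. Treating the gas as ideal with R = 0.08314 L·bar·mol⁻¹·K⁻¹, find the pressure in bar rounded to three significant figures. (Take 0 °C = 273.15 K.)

ρ = PM/(RT) ⇒ P = ρRT/M = (6.60 × 0.08314 × 392.1) / 44.01

P ≈ 4.89 bar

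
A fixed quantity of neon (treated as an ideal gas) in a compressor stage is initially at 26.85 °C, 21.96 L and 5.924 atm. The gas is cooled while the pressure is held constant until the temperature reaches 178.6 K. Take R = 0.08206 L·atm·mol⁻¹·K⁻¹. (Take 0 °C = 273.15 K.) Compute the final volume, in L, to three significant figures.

Convert: T₁ = 300.0 K.
Isobaric, so V/T is constant: P₂ = P₁; V₂ = V₁·(T₂/T₁) = 13.07 L.

V₂ ≈ 13.1 L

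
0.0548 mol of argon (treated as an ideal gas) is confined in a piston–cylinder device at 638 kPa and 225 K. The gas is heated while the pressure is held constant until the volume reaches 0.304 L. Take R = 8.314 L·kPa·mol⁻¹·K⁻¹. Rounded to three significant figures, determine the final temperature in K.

From PV = nRT: V₁ = nRT₁/P₁ = 0.1607 L.
Isobaric, so V/T is constant: P₂ = P₁; T₂ = T₁·(V₂/V₁) = 425.7 K.

T₂ ≈ 426 K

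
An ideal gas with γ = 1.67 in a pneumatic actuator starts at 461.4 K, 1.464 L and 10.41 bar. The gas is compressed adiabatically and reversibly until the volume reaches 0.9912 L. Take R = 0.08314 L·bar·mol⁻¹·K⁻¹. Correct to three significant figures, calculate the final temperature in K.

T₂ ≈ 599 K

Adiabatic (γ = 1.67), T V^(γ−1) and P V^γ constant: T₂ = T₁·(V₁/V₂)^(γ−1) = 599.2 K; P₂ = P₁·(V₁/V₂)^γ = 19.97 bar.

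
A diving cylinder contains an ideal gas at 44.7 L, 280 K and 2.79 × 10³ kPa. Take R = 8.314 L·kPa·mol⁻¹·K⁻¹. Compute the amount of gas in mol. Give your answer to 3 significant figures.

n ≈ 53.6 mol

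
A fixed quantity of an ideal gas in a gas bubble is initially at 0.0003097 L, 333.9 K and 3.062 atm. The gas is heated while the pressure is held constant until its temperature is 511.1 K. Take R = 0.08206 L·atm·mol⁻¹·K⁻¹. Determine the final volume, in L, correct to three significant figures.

P constant ⇒ V ∝ T: P₂ = P₁; V₂ = V₁·(T₂/T₁) = 0.0004741 L.

V₂ ≈ 0.000474 L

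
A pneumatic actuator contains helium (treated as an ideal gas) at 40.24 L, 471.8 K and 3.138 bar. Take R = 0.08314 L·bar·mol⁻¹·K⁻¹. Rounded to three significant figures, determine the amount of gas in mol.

PV = nRT ⇒ n = PV/(RT) = (3.138 × 40.24) / (0.08314 × 471.8)

n ≈ 3.22 mol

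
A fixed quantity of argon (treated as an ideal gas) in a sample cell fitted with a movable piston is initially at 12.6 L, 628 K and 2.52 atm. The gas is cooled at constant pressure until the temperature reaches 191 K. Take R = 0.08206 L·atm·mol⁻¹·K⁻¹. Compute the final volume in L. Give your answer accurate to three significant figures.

V₂ ≈ 3.83 L

Isobaric, so V/T is constant: P₂ = P₁; V₂ = V₁·(T₂/T₁) = 3.832 L.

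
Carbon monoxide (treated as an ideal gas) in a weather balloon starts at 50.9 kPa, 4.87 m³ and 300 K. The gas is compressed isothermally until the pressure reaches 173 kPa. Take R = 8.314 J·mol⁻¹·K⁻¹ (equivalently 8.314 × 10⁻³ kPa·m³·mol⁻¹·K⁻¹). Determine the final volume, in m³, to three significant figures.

V₂ ≈ 1.43 m³

Isothermal, so P V is constant: T₂ = T₁; V₂ = V₁·(P₁/P₂) = 1.433 m³.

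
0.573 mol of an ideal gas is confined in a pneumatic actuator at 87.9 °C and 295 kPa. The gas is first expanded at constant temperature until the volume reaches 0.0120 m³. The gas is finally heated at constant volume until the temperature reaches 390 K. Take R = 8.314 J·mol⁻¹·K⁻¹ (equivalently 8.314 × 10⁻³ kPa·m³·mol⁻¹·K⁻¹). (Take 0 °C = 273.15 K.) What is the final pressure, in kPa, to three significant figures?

Convert: T₁ = 361.0 K.
From PV = nRT: V₁ = nRT₁/P₁ = 0.005831 m³.
T constant ⇒ Boyle's law P V = const: T₂ = T₁; P₂ = P₁·(V₁/V₂) = 143.3 kPa.
Isochoric, so P/T is constant: V₃ = V₂; P₃ = P₂·(T₃/T₂) = 154.8 kPa.

P₃ ≈ 155 kPa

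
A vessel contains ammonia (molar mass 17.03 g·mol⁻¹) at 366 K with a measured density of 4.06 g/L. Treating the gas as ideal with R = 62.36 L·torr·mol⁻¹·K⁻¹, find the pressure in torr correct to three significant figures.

ρ = PM/(RT) ⇒ P = ρRT/M = (4.06 × 62.36 × 366.0) / 17.03

P ≈ 5.44e+03 torr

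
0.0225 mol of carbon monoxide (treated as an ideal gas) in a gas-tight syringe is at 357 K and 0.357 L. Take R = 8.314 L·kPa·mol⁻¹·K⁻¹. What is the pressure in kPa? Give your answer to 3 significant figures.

P ≈ 187 kPa

PV = nRT ⇒ P = nRT/V = (0.0225 × 8.314 × 357) / 0.357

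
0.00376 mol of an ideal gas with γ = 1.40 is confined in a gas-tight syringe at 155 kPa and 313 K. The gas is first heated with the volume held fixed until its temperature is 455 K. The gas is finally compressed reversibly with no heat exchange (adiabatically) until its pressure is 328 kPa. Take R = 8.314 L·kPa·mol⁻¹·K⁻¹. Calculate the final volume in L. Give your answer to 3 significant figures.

V₃ ≈ 0.0483 L

From PV = nRT: V₁ = nRT₁/P₁ = 0.06313 L.
V constant ⇒ P ∝ T: V₂ = V₁; P₂ = P₁·(T₂/T₁) = 225.3 kPa.
Reversible adiabatic, γ = 1.40: T₃ = T₂·(P₃/P₂)^((γ−1)/γ) = 506.5 K; V₃ = V₂·(P₂/P₃)^(1/γ) = 0.04828 L.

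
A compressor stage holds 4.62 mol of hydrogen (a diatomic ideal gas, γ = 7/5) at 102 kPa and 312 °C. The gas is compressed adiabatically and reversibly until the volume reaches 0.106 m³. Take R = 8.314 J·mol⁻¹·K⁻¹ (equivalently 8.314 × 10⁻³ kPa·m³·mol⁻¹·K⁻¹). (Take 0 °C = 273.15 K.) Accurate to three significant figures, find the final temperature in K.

Convert: T₁ = 585.1 K.
From PV = nRT: V₁ = nRT₁/P₁ = 0.2204 m³.
Adiabatic (γ = 7/5), T V^(γ−1) and P V^γ constant: T₂ = T₁·(V₁/V₂)^(γ−1) = 784.1 K; P₂ = P₁·(V₁/V₂)^γ = 284.1 kPa.

T₂ ≈ 784 K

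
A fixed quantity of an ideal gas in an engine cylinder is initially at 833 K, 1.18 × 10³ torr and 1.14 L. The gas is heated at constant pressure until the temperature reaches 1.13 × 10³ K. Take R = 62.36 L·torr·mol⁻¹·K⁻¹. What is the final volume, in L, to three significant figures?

V₂ ≈ 1.55 L

Isobaric, so V/T is constant: P₂ = P₁; V₂ = V₁·(T₂/T₁) = 1.546 L.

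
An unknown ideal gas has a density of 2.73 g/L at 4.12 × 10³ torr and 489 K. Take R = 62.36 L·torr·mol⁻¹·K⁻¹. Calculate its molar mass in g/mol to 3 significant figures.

M ≈ 20.2 g/mol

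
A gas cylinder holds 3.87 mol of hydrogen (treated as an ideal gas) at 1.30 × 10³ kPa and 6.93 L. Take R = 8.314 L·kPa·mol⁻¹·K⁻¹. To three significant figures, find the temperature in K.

PV = nRT ⇒ T = PV/(nR) = (1.30e+03 × 6.93) / (3.87 × 8.314)

T ≈ 280 K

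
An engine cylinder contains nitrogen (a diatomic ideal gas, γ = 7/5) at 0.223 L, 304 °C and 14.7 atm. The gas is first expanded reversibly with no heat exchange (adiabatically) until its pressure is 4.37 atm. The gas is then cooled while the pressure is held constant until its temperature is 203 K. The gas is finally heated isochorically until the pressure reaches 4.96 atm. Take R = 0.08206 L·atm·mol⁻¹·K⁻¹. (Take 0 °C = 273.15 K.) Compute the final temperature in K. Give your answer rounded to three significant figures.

T₄ ≈ 230 K

Convert: T₁ = 577.1 K.
Adiabatic (γ = 7/5), T V^(γ−1) and P V^γ constant: T₂ = T₁·(P₂/P₁)^((γ−1)/γ) = 408.1 K; V₂ = V₁·(P₁/P₂)^(1/γ) = 0.5304 L.
P constant ⇒ V ∝ T: P₃ = P₂; V₃ = V₂·(T₃/T₂) = 0.2638 L.
Isochoric, so P/T is constant: V₄ = V₃; T₄ = T₃·(P₄/P₃) = 230.4 K.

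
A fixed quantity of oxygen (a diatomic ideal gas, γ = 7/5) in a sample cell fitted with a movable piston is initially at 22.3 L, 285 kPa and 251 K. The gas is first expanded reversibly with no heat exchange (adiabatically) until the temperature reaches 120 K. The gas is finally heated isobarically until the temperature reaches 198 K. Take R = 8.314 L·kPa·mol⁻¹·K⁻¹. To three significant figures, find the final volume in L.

V₃ ≈ 233 L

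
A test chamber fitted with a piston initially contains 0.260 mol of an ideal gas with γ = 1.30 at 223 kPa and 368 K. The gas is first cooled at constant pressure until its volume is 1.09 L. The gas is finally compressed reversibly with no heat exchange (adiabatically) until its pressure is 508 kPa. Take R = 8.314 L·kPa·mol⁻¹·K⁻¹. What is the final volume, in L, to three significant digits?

V₃ ≈ 0.579 L

From PV = nRT: V₁ = nRT₁/P₁ = 3.567 L.
Isobaric, so V/T is constant: P₂ = P₁; T₂ = T₁·(V₂/V₁) = 112.4 K.
Adiabatic (γ = 1.30), T V^(γ−1) and P V^γ constant: T₃ = T₂·(P₃/P₂)^((γ−1)/γ) = 136.0 K; V₃ = V₂·(P₂/P₃)^(1/γ) = 0.5786 L.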